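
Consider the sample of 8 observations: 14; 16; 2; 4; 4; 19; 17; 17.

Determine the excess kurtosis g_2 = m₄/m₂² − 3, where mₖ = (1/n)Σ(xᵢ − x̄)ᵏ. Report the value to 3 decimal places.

-1.638

x̄ = 11.6250
Σ(xᵢ − x̄)² = 345.8750 ⇒ m₂ = 43.23438
Σ(xᵢ − x̄)⁴ = 20368.8066 ⇒ m₄ = 2546.10083
m₂² = 1869.21118
g_2 = m₄/m₂² − 3 = 1.36213 − 3 ≈ -1.638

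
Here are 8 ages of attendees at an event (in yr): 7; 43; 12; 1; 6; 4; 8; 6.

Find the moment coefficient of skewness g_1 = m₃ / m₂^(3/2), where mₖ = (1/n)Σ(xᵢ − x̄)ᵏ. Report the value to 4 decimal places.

x̄ = (7 + 43 + 12 + 1 + 6 + 4 + 8 + 6) / 8 = 10.8750
deviations (xᵢ − x̄): -3.8750, 32.1250, 1.1250, -9.8750, -4.8750, -6.8750, -2.8750, -4.8750
Σ(xᵢ − x̄)² = 1248.8750 ⇒ m₂ = 1248.8750/8 = 156.10938
Σ(xᵢ − x̄)³ = 31553.3438 ⇒ m₃ = 31553.3438/8 = 3944.16797
m₂^(3/2) = 156.10938^(1.5) = 1950.48887
g_1 = m₃ / m₂^(3/2) = 3944.16797 / 1950.48887 ≈ 2.0221

2.0221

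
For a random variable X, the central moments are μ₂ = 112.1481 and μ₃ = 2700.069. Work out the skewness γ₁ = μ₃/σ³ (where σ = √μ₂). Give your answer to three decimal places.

σ = √μ₂ = √112.1481 = 10.59000
σ³ = μ₂^(3/2) = 1187.64838
γ₁ = μ₃/σ³ = 2700.069 / 1187.64838 ≈ 2.273

2.273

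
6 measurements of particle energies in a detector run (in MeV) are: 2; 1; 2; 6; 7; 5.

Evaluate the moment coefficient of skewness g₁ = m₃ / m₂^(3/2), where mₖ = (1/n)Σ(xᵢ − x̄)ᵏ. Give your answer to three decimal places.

0.121

x̄ = (2 + 1 + 2 + 6 + 7 + 5) / 6 = 3.8333
deviations (xᵢ − x̄): -1.8333, -2.8333, -1.8333, 2.1667, 3.1667, 1.1667
Σ(xᵢ − x̄)² = 30.8333 ⇒ m₂ = 30.8333/6 = 5.13889
Σ(xᵢ − x̄)³ = 8.4444 ⇒ m₃ = 8.4444/6 = 1.40741
m₂^(3/2) = 5.13889^(1.5) = 11.64941
g₁ = m₃ / m₂^(3/2) = 1.40741 / 11.64941 ≈ 0.121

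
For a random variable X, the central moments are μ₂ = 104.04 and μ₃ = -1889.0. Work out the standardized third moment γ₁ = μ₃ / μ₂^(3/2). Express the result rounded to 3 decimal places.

-1.780

σ = √μ₂ = √104.04 = 10.20000
σ³ = μ₂^(3/2) = 1061.20800
γ₁ = μ₃/σ³ = -1889.0 / 1061.20800 ≈ -1.780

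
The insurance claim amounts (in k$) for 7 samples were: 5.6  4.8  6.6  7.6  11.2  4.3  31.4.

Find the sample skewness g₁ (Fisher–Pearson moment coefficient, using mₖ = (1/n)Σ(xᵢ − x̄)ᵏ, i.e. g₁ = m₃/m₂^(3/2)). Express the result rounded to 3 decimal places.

1.816

x̄ = (5.6 + 4.8 + 6.6 + 7.6 + 11.2 + 4.3 + 31.4) / 7 = 10.2143
deviations (xᵢ − x̄): -4.6143, -5.4143, -3.6143, -2.6143, 0.9857, -5.9143, 21.1857
Σ(xᵢ − x̄)² = 555.2886 ⇒ m₂ = 555.2886/7 = 79.32694
Σ(xᵢ − x̄)³ = 8980.9189 ⇒ m₃ = 8980.9189/7 = 1282.98841
m₂^(3/2) = 79.32694^(1.5) = 706.53071
g₁ = m₃ / m₂^(3/2) = 1282.98841 / 706.53071 ≈ 1.816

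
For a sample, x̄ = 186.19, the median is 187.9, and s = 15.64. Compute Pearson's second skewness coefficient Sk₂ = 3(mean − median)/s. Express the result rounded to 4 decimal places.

Sk₂ = 3(186.19 − 187.9) / 15.64 = 3 × -1.7100 / 15.64
    = -5.1300 / 15.64 ≈ -0.3280

-0.3280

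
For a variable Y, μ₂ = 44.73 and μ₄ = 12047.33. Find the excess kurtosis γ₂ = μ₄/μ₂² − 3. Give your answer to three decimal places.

3.021

μ₂² = 44.73² = 2000.77290
μ₄/μ₂² = 12047.33 / 2000.77290 = 6.02134
γ₂ = 6.02134 − 3 ≈ 3.021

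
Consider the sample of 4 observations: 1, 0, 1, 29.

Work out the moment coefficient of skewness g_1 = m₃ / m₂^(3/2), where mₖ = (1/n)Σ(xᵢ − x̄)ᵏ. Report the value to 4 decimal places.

1.1508

x̄ = (1 + 0 + 1 + 29) / 4 = 7.7500
deviations (xᵢ − x̄): -6.7500, -7.7500, -6.7500, 21.2500
Σ(xᵢ − x̄)² = 602.7500 ⇒ m₂ = 602.7500/4 = 150.68750
Σ(xᵢ − x̄)³ = 8515.1250 ⇒ m₃ = 8515.1250/4 = 2128.78125
m₂^(3/2) = 150.68750^(1.5) = 1849.76195
g_1 = m₃ / m₂^(3/2) = 2128.78125 / 1849.76195 ≈ 1.1508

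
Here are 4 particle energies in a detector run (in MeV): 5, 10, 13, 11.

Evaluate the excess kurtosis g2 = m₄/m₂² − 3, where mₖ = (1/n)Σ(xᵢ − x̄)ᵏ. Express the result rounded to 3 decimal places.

-0.936

x̄ = 9.7500
Σ(xᵢ − x̄)² = 34.7500 ⇒ m₂ = 8.68750
Σ(xᵢ − x̄)⁴ = 623.0781 ⇒ m₄ = 155.76953
m₂² = 75.47266
g2 = m₄/m₂² − 3 = 2.06392 − 3 ≈ -0.936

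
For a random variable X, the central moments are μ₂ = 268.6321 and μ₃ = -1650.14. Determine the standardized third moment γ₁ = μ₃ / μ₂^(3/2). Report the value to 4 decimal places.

σ = √μ₂ = √268.6321 = 16.39000
σ³ = μ₂^(3/2) = 4402.88012
γ₁ = μ₃/σ³ = -1650.14 / 4402.88012 ≈ -0.3748

-0.3748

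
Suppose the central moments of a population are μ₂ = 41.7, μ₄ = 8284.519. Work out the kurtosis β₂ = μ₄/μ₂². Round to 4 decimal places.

μ₂² = 41.7² = 1738.89000
μ₄/μ₂² = 8284.519 / 1738.89000 = 4.76426
β₂ ≈ 4.7643

4.7643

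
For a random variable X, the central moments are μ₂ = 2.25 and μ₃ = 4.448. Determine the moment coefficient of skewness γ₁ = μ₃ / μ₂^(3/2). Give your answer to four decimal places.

σ = √μ₂ = √2.25 = 1.50000
σ³ = μ₂^(3/2) = 3.37500
γ₁ = μ₃/σ³ = 4.448 / 3.37500 ≈ 1.3179

1.3179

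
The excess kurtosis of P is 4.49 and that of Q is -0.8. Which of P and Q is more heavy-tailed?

P

Higher excess kurtosis ⇒ heavier tails relative to the normal distribution.
4.49 vs -0.8: the larger is 4.49, so P has heavier tails. (P is leptokurtic — heavier-than-normal tails; the other is platykurtic.)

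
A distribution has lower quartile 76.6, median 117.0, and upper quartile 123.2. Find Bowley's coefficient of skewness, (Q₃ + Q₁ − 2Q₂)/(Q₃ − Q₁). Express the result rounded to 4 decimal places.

-0.7339

numerator: Q₃ + Q₁ − 2Q₂ = 123.2 + 76.6 − 2×117.0 = -34.2000
denominator: Q₃ − Q₁ = 123.2 − 76.6 = 46.6000
Bowley skewness = -34.2000 / 46.6000 ≈ -0.7339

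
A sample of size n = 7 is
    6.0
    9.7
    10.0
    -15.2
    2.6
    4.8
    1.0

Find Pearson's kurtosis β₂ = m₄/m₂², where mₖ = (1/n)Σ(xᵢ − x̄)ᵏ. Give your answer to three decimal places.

3.891

x̄ = 2.7000
Σ(xᵢ − x̄)² = 440.9000 ⇒ m₂ = 62.98571
Σ(xᵢ − x̄)⁴ = 108049.7846 ⇒ m₄ = 15435.68351
m₂² = 3967.20020
β₂ = m₄/m₂² = 15435.68351 / 3967.20020 ≈ 3.891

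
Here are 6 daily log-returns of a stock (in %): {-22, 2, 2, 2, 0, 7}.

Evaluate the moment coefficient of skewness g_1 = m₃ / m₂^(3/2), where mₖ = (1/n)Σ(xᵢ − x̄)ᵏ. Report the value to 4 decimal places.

x̄ = (-22 + 2 + 2 + 2 + 0 + 7) / 6 = -1.5000
deviations (xᵢ − x̄): -20.5000, 3.5000, 3.5000, 3.5000, 1.5000, 8.5000
Σ(xᵢ − x̄)² = 531.5000 ⇒ m₂ = 531.5000/6 = 88.58333
Σ(xᵢ − x̄)³ = -7869.0000 ⇒ m₃ = -7869.0000/6 = -1311.50000
m₂^(3/2) = 88.58333^(1.5) = 833.73499
g_1 = m₃ / m₂^(3/2) = -1311.50000 / 833.73499 ≈ -1.5730

-1.5730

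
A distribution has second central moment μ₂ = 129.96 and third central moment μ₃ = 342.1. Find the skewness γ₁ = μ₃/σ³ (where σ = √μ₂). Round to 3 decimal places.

0.231

σ = √μ₂ = √129.96 = 11.40000
σ³ = μ₂^(3/2) = 1481.54400
γ₁ = μ₃/σ³ = 342.1 / 1481.54400 ≈ 0.231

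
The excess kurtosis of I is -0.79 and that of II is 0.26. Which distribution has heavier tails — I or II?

Higher excess kurtosis ⇒ heavier tails relative to the normal distribution.
-0.79 vs 0.26: the larger is 0.26, so II has heavier tails. (II is leptokurtic — heavier-than-normal tails; the other is platykurtic.)

II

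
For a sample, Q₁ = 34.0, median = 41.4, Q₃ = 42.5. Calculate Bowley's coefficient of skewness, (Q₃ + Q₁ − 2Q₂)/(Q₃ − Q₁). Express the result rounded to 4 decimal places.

-0.7412

numerator: Q₃ + Q₁ − 2Q₂ = 42.5 + 34.0 − 2×41.4 = -6.3000
denominator: Q₃ − Q₁ = 42.5 − 34.0 = 8.5000
Bowley skewness = -6.3000 / 8.5000 ≈ -0.7412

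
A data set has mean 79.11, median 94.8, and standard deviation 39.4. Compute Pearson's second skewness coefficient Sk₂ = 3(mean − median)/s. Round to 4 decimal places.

Sk₂ = 3(79.11 − 94.8) / 39.4 = 3 × -15.6900 / 39.4
    = -47.0700 / 39.4 ≈ -1.1947

-1.1947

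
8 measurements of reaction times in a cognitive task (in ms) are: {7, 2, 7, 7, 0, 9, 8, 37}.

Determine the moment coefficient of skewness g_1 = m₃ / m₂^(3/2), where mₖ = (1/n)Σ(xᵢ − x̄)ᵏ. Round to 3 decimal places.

1.926

x̄ = (7 + 2 + 7 + 7 + 0 + 9 + 8 + 37) / 8 = 9.6250
deviations (xᵢ − x̄): -2.6250, -7.6250, -2.6250, -2.6250, -9.6250, -0.6250, -1.6250, 27.3750
Σ(xᵢ − x̄)² = 923.8750 ⇒ m₂ = 923.8750/8 = 115.48438
Σ(xᵢ − x̄)³ = 19120.7813 ⇒ m₃ = 19120.7813/8 = 2390.09766
m₂^(3/2) = 115.48438^(1.5) = 1241.03732
g_1 = m₃ / m₂^(3/2) = 2390.09766 / 1241.03732 ≈ 1.926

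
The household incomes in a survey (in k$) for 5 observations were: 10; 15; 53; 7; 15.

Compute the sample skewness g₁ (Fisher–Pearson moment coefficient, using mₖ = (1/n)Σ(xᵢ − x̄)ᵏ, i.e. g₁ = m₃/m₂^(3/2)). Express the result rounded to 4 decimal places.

x̄ = (10 + 15 + 53 + 7 + 15) / 5 = 20.0000
deviations (xᵢ − x̄): -10.0000, -5.0000, 33.0000, -13.0000, -5.0000
Σ(xᵢ − x̄)² = 1408.0000 ⇒ m₂ = 1408.0000/5 = 281.60000
Σ(xᵢ − x̄)³ = 32490.0000 ⇒ m₃ = 32490.0000/5 = 6498.00000
m₂^(3/2) = 281.60000^(1.5) = 4725.51315
g₁ = m₃ / m₂^(3/2) = 6498.00000 / 4725.51315 ≈ 1.3751

1.3751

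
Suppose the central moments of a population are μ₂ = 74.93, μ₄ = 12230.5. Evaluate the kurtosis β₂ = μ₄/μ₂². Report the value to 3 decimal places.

2.178

μ₂² = 74.93² = 5614.50490
μ₄/μ₂² = 12230.5 / 5614.50490 = 2.17838
β₂ ≈ 2.178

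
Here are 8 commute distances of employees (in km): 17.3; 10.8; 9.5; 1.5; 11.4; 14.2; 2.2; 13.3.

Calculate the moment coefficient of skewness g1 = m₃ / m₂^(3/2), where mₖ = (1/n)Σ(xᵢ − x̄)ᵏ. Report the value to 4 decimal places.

x̄ = (17.3 + 10.8 + 9.5 + 1.5 + 11.4 + 14.2 + 2.2 + 13.3) / 8 = 10.0250
deviations (xᵢ − x̄): 7.2750, 0.7750, -0.5250, -8.5250, 1.3750, 4.1750, -7.8250, 3.2750
Σ(xᵢ − x̄)² = 217.7550 ⇒ m₂ = 217.7550/8 = 27.21938
Σ(xᵢ − x̄)³ = -602.8358 ⇒ m₃ = -602.8358/8 = -75.35447
m₂^(3/2) = 27.21938^(1.5) = 142.00944
g1 = m₃ / m₂^(3/2) = -75.35447 / 142.00944 ≈ -0.5306

-0.5306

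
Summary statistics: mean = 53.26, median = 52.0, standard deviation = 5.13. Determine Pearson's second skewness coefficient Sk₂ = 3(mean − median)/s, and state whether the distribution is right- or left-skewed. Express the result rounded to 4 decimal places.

Sk₂ = 3(53.26 − 52.0) / 5.13 = 3 × 1.2600 / 5.13
    = 3.7800 / 5.13 ≈ 0.7368
Sk₂ > 0 ⇒ mean > median ⇒ right-skewed (positive skew).

0.7368, right-skewed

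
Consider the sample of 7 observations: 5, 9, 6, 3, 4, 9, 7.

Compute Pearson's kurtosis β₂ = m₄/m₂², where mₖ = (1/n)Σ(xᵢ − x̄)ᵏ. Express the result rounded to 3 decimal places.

x̄ = 6.1429
Σ(xᵢ − x̄)² = 32.8571 ⇒ m₂ = 4.69388
Σ(xᵢ − x̄)⁴ = 254.1749 ⇒ m₄ = 36.31070
m₂² = 22.03249
β₂ = m₄/m₂² = 36.31070 / 22.03249 ≈ 1.648

1.648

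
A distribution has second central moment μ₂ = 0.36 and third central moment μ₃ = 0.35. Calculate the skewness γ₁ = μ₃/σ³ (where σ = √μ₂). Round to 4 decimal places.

1.6204

σ = √μ₂ = √0.36 = 0.60000
σ³ = μ₂^(3/2) = 0.21600
γ₁ = μ₃/σ³ = 0.35 / 0.21600 ≈ 1.6204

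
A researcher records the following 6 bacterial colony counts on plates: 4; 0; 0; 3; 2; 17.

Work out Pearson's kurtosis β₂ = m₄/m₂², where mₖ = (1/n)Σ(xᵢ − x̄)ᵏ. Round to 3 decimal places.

x̄ = 4.3333
Σ(xᵢ − x̄)² = 205.3333 ⇒ m₂ = 34.22222
Σ(xᵢ − x̄)⁴ = 26480.4444 ⇒ m₄ = 4413.40741
m₂² = 1171.16049
β₂ = m₄/m₂² = 4413.40741 / 1171.16049 ≈ 3.768

3.768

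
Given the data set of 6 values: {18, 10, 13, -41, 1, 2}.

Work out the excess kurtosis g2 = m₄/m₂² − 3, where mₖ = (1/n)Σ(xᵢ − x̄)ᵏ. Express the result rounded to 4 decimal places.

x̄ = 0.5000
Σ(xᵢ − x̄)² = 2277.5000 ⇒ m₂ = 379.58333
Σ(xᵢ − x̄)⁴ = 3092498.3750 ⇒ m₄ = 515416.39583
m₂² = 144083.50694
g2 = m₄/m₂² − 3 = 3.57721 − 3 ≈ 0.5772

0.5772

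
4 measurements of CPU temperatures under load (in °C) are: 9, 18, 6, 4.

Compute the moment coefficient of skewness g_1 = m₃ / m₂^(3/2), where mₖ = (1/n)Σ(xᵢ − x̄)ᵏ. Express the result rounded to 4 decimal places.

0.7987

x̄ = (9 + 18 + 6 + 4) / 4 = 9.2500
deviations (xᵢ − x̄): -0.2500, 8.7500, -3.2500, -5.2500
Σ(xᵢ − x̄)² = 114.7500 ⇒ m₂ = 114.7500/4 = 28.68750
Σ(xᵢ − x̄)³ = 490.8750 ⇒ m₃ = 490.8750/4 = 122.71875
m₂^(3/2) = 28.68750^(1.5) = 153.65230
g_1 = m₃ / m₂^(3/2) = 122.71875 / 153.65230 ≈ 0.7987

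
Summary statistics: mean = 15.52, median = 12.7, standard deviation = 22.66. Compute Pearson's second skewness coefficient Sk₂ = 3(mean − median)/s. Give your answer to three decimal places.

0.373

Sk₂ = 3(15.52 − 12.7) / 22.66 = 3 × 2.8200 / 22.66
    = 8.4600 / 22.66 ≈ 0.373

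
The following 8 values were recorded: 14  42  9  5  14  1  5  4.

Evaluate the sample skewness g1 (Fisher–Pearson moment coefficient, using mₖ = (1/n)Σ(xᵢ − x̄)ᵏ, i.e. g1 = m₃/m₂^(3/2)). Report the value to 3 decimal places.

1.727

x̄ = (14 + 42 + 9 + 5 + 14 + 1 + 5 + 4) / 8 = 11.7500
deviations (xᵢ − x̄): 2.2500, 30.2500, -2.7500, -6.7500, 2.2500, -10.7500, -6.7500, -7.7500
Σ(xᵢ − x̄)² = 1199.5000 ⇒ m₂ = 1199.5000/8 = 149.93750
Σ(xᵢ − x̄)³ = 25359.7500 ⇒ m₃ = 25359.7500/8 = 3169.96875
m₂^(3/2) = 149.93750^(1.5) = 1835.96923
g1 = m₃ / m₂^(3/2) = 3169.96875 / 1835.96923 ≈ 1.727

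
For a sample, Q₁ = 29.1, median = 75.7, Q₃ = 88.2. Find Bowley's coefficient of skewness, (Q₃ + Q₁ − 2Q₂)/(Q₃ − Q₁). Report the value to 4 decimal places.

-0.5770

numerator: Q₃ + Q₁ − 2Q₂ = 88.2 + 29.1 − 2×75.7 = -34.1000
denominator: Q₃ − Q₁ = 88.2 − 29.1 = 59.1000
Bowley skewness = -34.1000 / 59.1000 ≈ -0.5770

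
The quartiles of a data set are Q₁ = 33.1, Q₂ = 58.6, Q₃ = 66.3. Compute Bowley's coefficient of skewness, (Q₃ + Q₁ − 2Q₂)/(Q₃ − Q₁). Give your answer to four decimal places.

numerator: Q₃ + Q₁ − 2Q₂ = 66.3 + 33.1 − 2×58.6 = -17.8000
denominator: Q₃ − Q₁ = 66.3 − 33.1 = 33.2000
Bowley skewness = -17.8000 / 33.2000 ≈ -0.5361

-0.5361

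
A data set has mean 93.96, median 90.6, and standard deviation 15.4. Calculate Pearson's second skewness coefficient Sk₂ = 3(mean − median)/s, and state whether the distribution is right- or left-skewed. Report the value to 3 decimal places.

0.655, right-skewed

Sk₂ = 3(93.96 − 90.6) / 15.4 = 3 × 3.3600 / 15.4
    = 10.0800 / 15.4 ≈ 0.655
Sk₂ > 0 ⇒ mean > median ⇒ right-skewed (positive skew).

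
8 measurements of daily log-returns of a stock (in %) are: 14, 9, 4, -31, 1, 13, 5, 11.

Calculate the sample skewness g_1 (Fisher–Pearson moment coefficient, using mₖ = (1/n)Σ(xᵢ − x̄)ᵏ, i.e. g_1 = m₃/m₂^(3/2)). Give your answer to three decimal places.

x̄ = (14 + 9 + 4 - 31 + 1 + 13 + 5 + 11) / 8 = 3.2500
deviations (xᵢ − x̄): 10.7500, 5.7500, 0.7500, -34.2500, -2.2500, 9.7500, 1.7500, 7.7500
Σ(xᵢ − x̄)² = 1485.5000 ⇒ m₂ = 1485.5000/8 = 185.68750
Σ(xᵢ − x̄)³ = -37358.2500 ⇒ m₃ = -37358.2500/8 = -4669.78125
m₂^(3/2) = 185.68750^(1.5) = 2530.31158
g_1 = m₃ / m₂^(3/2) = -4669.78125 / 2530.31158 ≈ -1.846

-1.846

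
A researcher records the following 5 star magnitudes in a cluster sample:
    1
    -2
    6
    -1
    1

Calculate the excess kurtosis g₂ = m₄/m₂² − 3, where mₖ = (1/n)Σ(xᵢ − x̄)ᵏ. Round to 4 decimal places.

-0.5000

x̄ = 1.0000
Σ(xᵢ − x̄)² = 38.0000 ⇒ m₂ = 7.60000
Σ(xᵢ − x̄)⁴ = 722.0000 ⇒ m₄ = 144.40000
m₂² = 57.76000
g₂ = m₄/m₂² − 3 = 2.50000 − 3 ≈ -0.5000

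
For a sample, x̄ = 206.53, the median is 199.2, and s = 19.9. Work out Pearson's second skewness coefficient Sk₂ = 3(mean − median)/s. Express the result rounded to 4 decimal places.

1.1050

Sk₂ = 3(206.53 − 199.2) / 19.9 = 3 × 7.3300 / 19.9
    = 21.9900 / 19.9 ≈ 1.1050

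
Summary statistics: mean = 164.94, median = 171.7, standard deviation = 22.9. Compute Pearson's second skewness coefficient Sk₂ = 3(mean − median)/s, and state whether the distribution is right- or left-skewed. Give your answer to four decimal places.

-0.8856, left-skewed

Sk₂ = 3(164.94 − 171.7) / 22.9 = 3 × -6.7600 / 22.9
    = -20.2800 / 22.9 ≈ -0.8856
Sk₂ < 0 ⇒ mean < median ⇒ left-skewed (negative skew).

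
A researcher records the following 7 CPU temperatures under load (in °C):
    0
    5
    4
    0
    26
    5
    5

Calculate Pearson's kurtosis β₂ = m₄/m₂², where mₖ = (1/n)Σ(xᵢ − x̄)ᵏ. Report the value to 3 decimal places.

x̄ = 6.4286
Σ(xᵢ − x̄)² = 477.7143 ⇒ m₂ = 68.24490
Σ(xᵢ − x̄)⁴ = 150183.3120 ⇒ m₄ = 21454.75885
m₂² = 4657.36610
β₂ = m₄/m₂² = 21454.75885 / 4657.36610 ≈ 4.607

4.607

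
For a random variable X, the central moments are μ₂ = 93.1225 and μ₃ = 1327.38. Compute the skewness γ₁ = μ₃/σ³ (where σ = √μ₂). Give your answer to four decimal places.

σ = √μ₂ = √93.1225 = 9.65000
σ³ = μ₂^(3/2) = 898.63213
γ₁ = μ₃/σ³ = 1327.38 / 898.63213 ≈ 1.4771

1.4771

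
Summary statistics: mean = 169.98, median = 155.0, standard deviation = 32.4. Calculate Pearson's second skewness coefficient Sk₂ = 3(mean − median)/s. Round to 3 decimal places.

Sk₂ = 3(169.98 − 155.0) / 32.4 = 3 × 14.9800 / 32.4
    = 44.9400 / 32.4 ≈ 1.387

1.387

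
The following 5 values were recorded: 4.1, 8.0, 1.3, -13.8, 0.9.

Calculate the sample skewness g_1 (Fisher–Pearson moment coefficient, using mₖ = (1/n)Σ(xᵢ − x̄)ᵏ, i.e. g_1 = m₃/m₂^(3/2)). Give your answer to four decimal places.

-1.0500

x̄ = (4.1 + 8.0 + 1.3 - 13.8 + 0.9) / 5 = 0.1000
deviations (xᵢ − x̄): 4.0000, 7.9000, 1.2000, -13.9000, 0.8000
Σ(xᵢ − x̄)² = 273.7000 ⇒ m₂ = 273.7000/5 = 54.74000
Σ(xᵢ − x̄)³ = -2126.3400 ⇒ m₃ = -2126.3400/5 = -425.26800
m₂^(3/2) = 54.74000^(1.5) = 405.00202
g_1 = m₃ / m₂^(3/2) = -425.26800 / 405.00202 ≈ -1.0500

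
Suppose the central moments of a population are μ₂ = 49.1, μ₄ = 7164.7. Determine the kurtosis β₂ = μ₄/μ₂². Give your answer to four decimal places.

2.9719

μ₂² = 49.1² = 2410.81000
μ₄/μ₂² = 7164.7 / 2410.81000 = 2.97191
β₂ ≈ 2.9719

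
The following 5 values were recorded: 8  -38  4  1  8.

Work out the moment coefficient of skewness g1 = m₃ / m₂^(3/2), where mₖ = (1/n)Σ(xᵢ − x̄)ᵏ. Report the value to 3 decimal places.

x̄ = (8 - 38 + 4 + 1 + 8) / 5 = -3.4000
deviations (xᵢ − x̄): 11.4000, -34.6000, 7.4000, 4.4000, 11.4000
Σ(xᵢ − x̄)² = 1531.2000 ⇒ m₂ = 1531.2000/5 = 306.24000
Σ(xᵢ − x̄)³ = -37968.2400 ⇒ m₃ = -37968.2400/5 = -7593.64800
m₂^(3/2) = 306.24000^(1.5) = 5359.11250
g1 = m₃ / m₂^(3/2) = -7593.64800 / 5359.11250 ≈ -1.417

-1.417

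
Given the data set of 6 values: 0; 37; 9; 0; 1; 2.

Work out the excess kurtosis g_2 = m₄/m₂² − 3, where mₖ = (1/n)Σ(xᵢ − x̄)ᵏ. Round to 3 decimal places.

x̄ = 8.1667
Σ(xᵢ − x̄)² = 1054.8333 ⇒ m₂ = 175.80556
Σ(xᵢ − x̄)⁴ = 704142.1528 ⇒ m₄ = 117357.02546
m₂² = 30907.59336
g_2 = m₄/m₂² − 3 = 3.79703 − 3 ≈ 0.797

0.797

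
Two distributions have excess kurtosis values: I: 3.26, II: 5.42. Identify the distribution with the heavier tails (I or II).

II

Higher excess kurtosis ⇒ heavier tails relative to the normal distribution.
3.26 vs 5.42: the larger is 5.42, so II has heavier tails.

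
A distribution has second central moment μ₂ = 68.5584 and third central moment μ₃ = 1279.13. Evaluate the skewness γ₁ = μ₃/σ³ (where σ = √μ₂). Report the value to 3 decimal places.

σ = √μ₂ = √68.5584 = 8.28000
σ³ = μ₂^(3/2) = 567.66355
γ₁ = μ₃/σ³ = 1279.13 / 567.66355 ≈ 2.253

2.253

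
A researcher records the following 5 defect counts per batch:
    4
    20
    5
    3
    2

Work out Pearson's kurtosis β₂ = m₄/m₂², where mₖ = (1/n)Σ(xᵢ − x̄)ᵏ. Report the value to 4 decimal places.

3.1397

x̄ = 6.8000
Σ(xᵢ − x̄)² = 222.8000 ⇒ m₂ = 44.56000
Σ(xᵢ − x̄)⁴ = 31170.8960 ⇒ m₄ = 6234.17920
m₂² = 1985.59360
β₂ = m₄/m₂² = 6234.17920 / 1985.59360 ≈ 3.1397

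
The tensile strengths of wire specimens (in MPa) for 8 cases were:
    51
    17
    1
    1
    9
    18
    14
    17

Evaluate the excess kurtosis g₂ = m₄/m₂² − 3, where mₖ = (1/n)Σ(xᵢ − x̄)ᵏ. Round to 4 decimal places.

1.2685

x̄ = 16.0000
Σ(xᵢ − x̄)² = 1734.0000 ⇒ m₂ = 216.75000
Σ(xᵢ − x̄)⁴ = 1604310.0000 ⇒ m₄ = 200538.75000
m₂² = 46980.56250
g₂ = m₄/m₂² − 3 = 4.26855 − 3 ≈ 1.2685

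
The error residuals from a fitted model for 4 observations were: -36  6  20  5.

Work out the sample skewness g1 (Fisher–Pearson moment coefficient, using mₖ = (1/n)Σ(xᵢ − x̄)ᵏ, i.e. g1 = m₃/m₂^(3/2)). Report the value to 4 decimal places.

x̄ = (-36 + 6 + 20 + 5) / 4 = -1.2500
deviations (xᵢ − x̄): -34.7500, 7.2500, 21.2500, 6.2500
Σ(xᵢ − x̄)² = 1750.7500 ⇒ m₂ = 1750.7500/4 = 437.68750
Σ(xᵢ − x̄)³ = -31741.8750 ⇒ m₃ = -31741.8750/4 = -7935.46875
m₂^(3/2) = 437.68750^(1.5) = 9156.85244
g1 = m₃ / m₂^(3/2) = -7935.46875 / 9156.85244 ≈ -0.8666

-0.8666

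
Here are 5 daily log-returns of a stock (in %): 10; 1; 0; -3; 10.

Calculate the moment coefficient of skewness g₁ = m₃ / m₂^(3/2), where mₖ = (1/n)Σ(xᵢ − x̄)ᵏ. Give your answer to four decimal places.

x̄ = (10 + 1 + 0 - 3 + 10) / 5 = 3.6000
deviations (xᵢ − x̄): 6.4000, -2.6000, -3.6000, -6.6000, 6.4000
Σ(xᵢ − x̄)² = 145.2000 ⇒ m₂ = 145.2000/5 = 29.04000
Σ(xᵢ − x̄)³ = 172.5600 ⇒ m₃ = 172.5600/5 = 34.51200
m₂^(3/2) = 29.04000^(1.5) = 156.49300
g₁ = m₃ / m₂^(3/2) = 34.51200 / 156.49300 ≈ 0.2205

0.2205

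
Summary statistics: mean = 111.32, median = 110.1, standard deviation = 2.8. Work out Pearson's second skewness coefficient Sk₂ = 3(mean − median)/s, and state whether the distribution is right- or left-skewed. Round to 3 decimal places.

1.307, right-skewed

Sk₂ = 3(111.32 − 110.1) / 2.8 = 3 × 1.2200 / 2.8
    = 3.6600 / 2.8 ≈ 1.307
Sk₂ > 0 ⇒ mean > median ⇒ right-skewed (positive skew).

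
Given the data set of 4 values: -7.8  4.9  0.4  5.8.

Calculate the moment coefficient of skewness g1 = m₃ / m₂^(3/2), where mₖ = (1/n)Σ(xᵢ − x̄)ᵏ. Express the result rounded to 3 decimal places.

x̄ = (-7.8 + 4.9 + 0.4 + 5.8) / 4 = 0.8250
deviations (xᵢ − x̄): -8.6250, 4.0750, -0.4250, 4.9750
Σ(xᵢ − x̄)² = 115.9275 ⇒ m₂ = 115.9275/4 = 28.98188
Σ(xᵢ − x̄)³ = -450.8936 ⇒ m₃ = -450.8936/4 = -112.72341
m₂^(3/2) = 28.98188^(1.5) = 156.02339
g1 = m₃ / m₂^(3/2) = -112.72341 / 156.02339 ≈ -0.722

-0.722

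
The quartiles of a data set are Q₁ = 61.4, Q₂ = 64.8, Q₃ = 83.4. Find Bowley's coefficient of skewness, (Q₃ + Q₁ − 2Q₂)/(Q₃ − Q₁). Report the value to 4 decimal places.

numerator: Q₃ + Q₁ − 2Q₂ = 83.4 + 61.4 − 2×64.8 = 15.2000
denominator: Q₃ − Q₁ = 83.4 − 61.4 = 22.0000
Bowley skewness = 15.2000 / 22.0000 ≈ 0.6909

0.6909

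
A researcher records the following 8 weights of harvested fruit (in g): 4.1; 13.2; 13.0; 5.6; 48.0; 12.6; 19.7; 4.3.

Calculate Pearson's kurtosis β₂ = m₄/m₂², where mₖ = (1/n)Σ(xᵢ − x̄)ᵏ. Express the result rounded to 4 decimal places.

4.6442

x̄ = 15.0625
Σ(xᵢ − x̄)² = 1445.7188 ⇒ m₂ = 180.71484
Σ(xᵢ − x̄)⁴ = 1213368.1657 ⇒ m₄ = 151671.02072
m₂² = 32657.85475
β₂ = m₄/m₂² = 151671.02072 / 32657.85475 ≈ 4.6442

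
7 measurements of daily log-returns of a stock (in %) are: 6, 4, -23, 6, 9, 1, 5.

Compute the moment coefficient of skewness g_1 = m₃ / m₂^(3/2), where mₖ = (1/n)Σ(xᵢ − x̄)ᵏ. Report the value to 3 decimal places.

x̄ = (6 + 4 - 23 + 6 + 9 + 1 + 5) / 7 = 1.1429
deviations (xᵢ − x̄): 4.8571, 2.8571, -24.1429, 4.8571, 7.8571, -0.1429, 3.8571
Σ(xᵢ − x̄)² = 714.8571 ⇒ m₂ = 714.8571/7 = 102.12245
Σ(xᵢ − x̄)³ = -13277.3878 ⇒ m₃ = -13277.3878/7 = -1896.76968
m₂^(3/2) = 102.12245^(1.5) = 1032.00507
g_1 = m₃ / m₂^(3/2) = -1896.76968 / 1032.00507 ≈ -1.838

-1.838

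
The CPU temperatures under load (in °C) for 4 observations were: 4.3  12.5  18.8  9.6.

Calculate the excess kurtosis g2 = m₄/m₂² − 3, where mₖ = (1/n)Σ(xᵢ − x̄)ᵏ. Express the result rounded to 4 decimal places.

x̄ = 11.3000
Σ(xᵢ − x̄)² = 109.5800 ⇒ m₂ = 27.39500
Σ(xᵢ − x̄)⁴ = 5575.4882 ⇒ m₄ = 1393.87205
m₂² = 750.48603
g2 = m₄/m₂² − 3 = 1.85729 − 3 ≈ -1.1427

-1.1427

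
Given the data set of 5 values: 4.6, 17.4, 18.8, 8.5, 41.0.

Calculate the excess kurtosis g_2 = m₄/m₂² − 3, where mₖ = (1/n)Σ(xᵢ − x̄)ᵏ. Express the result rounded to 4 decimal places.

x̄ = 18.0600
Σ(xᵢ − x̄)² = 799.7920 ⇒ m₂ = 159.95840
Σ(xᵢ − x̄)⁴ = 318108.7549 ⇒ m₄ = 63621.75098
m₂² = 25586.68973
g_2 = m₄/m₂² − 3 = 2.48652 − 3 ≈ -0.5135

-0.5135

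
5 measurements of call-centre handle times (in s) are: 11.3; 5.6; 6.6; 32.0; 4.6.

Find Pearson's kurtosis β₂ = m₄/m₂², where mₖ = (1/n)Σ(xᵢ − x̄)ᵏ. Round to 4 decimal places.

x̄ = 12.0200
Σ(xᵢ − x̄)² = 525.3680 ⇒ m₂ = 105.07360
Σ(xᵢ − x̄)⁴ = 164954.1998 ⇒ m₄ = 32990.83996
m₂² = 11040.46142
β₂ = m₄/m₂² = 32990.83996 / 11040.46142 ≈ 2.9882

2.9882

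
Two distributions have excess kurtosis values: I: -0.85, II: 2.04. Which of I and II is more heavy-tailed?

Higher excess kurtosis ⇒ heavier tails relative to the normal distribution.
-0.85 vs 2.04: the larger is 2.04, so II has heavier tails. (II is leptokurtic — heavier-than-normal tails; the other is platykurtic.)

II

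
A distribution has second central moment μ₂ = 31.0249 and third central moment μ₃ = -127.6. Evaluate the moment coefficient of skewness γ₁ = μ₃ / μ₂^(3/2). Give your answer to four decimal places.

σ = √μ₂ = √31.0249 = 5.57000
σ³ = μ₂^(3/2) = 172.80869
γ₁ = μ₃/σ³ = -127.6 / 172.80869 ≈ -0.7384

-0.7384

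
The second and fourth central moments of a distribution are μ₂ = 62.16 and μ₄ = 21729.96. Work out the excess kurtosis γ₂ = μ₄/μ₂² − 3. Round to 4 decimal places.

μ₂² = 62.16² = 3863.86560
μ₄/μ₂² = 21729.96 / 3863.86560 = 5.62389
γ₂ = 5.62389 − 3 ≈ 2.6239

2.6239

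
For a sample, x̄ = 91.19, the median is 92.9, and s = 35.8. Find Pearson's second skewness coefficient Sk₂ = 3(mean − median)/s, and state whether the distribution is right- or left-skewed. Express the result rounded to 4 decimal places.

-0.1433, left-skewed

Sk₂ = 3(91.19 − 92.9) / 35.8 = 3 × -1.7100 / 35.8
    = -5.1300 / 35.8 ≈ -0.1433
Sk₂ < 0 ⇒ mean < median ⇒ left-skewed (negative skew).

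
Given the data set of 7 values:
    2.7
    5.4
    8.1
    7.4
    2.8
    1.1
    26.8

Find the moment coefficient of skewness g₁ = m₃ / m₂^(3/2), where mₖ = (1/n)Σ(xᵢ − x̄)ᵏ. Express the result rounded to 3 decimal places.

1.686

x̄ = (2.7 + 5.4 + 8.1 + 7.4 + 2.8 + 1.1 + 26.8) / 7 = 7.7571
deviations (xᵢ − x̄): -5.0571, -2.3571, 0.3429, -0.3571, -4.9571, -6.6571, 19.0429
Σ(xᵢ − x̄)² = 462.8971 ⇒ m₂ = 462.8971/7 = 66.12816
Σ(xᵢ − x̄)³ = 6346.2409 ⇒ m₃ = 6346.2409/7 = 906.60584
m₂^(3/2) = 66.12816^(1.5) = 537.74910
g₁ = m₃ / m₂^(3/2) = 906.60584 / 537.74910 ≈ 1.686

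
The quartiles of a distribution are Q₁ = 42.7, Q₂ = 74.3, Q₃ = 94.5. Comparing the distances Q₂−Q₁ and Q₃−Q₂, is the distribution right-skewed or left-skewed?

Q₂ − Q₁ = 31.6;  Q₃ − Q₂ = 20.2
Q₂ − Q₁ > Q₃ − Q₂ ⇒ the lower half is more spread out ⇒ left-skewed.

left-skewed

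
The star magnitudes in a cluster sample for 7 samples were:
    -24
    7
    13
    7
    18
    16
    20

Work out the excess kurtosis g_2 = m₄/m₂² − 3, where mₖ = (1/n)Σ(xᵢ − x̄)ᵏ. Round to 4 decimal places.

x̄ = 8.1429
Σ(xᵢ − x̄)² = 1358.8571 ⇒ m₂ = 194.12245
Σ(xᵢ − x̄)⁴ = 1101004.2566 ⇒ m₄ = 157286.32237
m₂² = 37683.52520
g_2 = m₄/m₂² − 3 = 4.17387 − 3 ≈ 1.1739

1.1739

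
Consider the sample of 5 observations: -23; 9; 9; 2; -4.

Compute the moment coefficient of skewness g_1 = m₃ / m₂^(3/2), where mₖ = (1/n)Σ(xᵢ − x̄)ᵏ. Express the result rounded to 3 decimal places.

-0.940

x̄ = (-23 + 9 + 9 + 2 - 4) / 5 = -1.4000
deviations (xᵢ − x̄): -21.6000, 10.4000, 10.4000, 3.4000, -2.6000
Σ(xᵢ − x̄)² = 701.2000 ⇒ m₂ = 701.2000/5 = 140.24000
Σ(xᵢ − x̄)³ = -7806.2400 ⇒ m₃ = -7806.2400/5 = -1561.24800
m₂^(3/2) = 140.24000^(1.5) = 1660.76374
g_1 = m₃ / m₂^(3/2) = -1561.24800 / 1660.76374 ≈ -0.940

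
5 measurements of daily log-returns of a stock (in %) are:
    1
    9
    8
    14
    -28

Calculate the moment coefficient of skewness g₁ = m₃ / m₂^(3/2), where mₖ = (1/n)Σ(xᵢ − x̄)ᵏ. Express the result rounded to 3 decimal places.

-1.228

x̄ = (1 + 9 + 8 + 14 - 28) / 5 = 0.8000
deviations (xᵢ − x̄): 0.2000, 8.2000, 7.2000, 13.2000, -28.8000
Σ(xᵢ − x̄)² = 1122.8000 ⇒ m₂ = 1122.8000/5 = 224.56000
Σ(xᵢ − x̄)³ = -20663.2800 ⇒ m₃ = -20663.2800/5 = -4132.65600
m₂^(3/2) = 224.56000^(1.5) = 3365.10484
g₁ = m₃ / m₂^(3/2) = -4132.65600 / 3365.10484 ≈ -1.228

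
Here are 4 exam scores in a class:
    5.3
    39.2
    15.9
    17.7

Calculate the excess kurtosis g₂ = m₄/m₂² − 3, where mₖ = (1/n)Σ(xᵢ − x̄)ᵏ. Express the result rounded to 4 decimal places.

x̄ = 19.5250
Σ(xᵢ − x̄)² = 605.9275 ⇒ m₂ = 151.48188
Σ(xᵢ − x̄)⁴ = 190980.3094 ⇒ m₄ = 47745.07736
m₂² = 22946.75845
g₂ = m₄/m₂² − 3 = 2.08069 − 3 ≈ -0.9193

-0.9193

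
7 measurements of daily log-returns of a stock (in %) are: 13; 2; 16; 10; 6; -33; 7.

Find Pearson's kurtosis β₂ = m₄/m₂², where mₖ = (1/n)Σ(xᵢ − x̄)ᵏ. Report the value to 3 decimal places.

x̄ = 3.0000
Σ(xᵢ − x̄)² = 1640.0000 ⇒ m₂ = 234.28571
Σ(xᵢ − x̄)⁴ = 1720916.0000 ⇒ m₄ = 245845.14286
m₂² = 54889.79592
β₂ = m₄/m₂² = 245845.14286 / 54889.79592 ≈ 4.479

4.479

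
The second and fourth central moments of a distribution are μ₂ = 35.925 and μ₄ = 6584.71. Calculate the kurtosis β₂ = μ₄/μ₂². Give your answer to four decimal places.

5.1020

μ₂² = 35.925² = 1290.60562
μ₄/μ₂² = 6584.71 / 1290.60562 = 5.10203
β₂ ≈ 5.1020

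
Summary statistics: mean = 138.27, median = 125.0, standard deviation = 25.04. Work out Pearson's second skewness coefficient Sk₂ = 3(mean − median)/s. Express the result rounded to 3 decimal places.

1.590

Sk₂ = 3(138.27 − 125.0) / 25.04 = 3 × 13.2700 / 25.04
    = 39.8100 / 25.04 ≈ 1.590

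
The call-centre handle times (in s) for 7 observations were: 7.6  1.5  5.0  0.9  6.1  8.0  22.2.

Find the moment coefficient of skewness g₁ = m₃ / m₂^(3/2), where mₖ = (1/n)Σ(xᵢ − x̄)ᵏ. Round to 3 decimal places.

1.404

x̄ = (7.6 + 1.5 + 5.0 + 0.9 + 6.1 + 8.0 + 22.2) / 7 = 7.3286
deviations (xᵢ − x̄): 0.2714, -5.8286, -2.3286, -6.4286, -1.2286, 0.6714, 14.8714
Σ(xᵢ − x̄)² = 303.9143 ⇒ m₂ = 303.9143/7 = 43.41633
Σ(xᵢ − x̄)³ = 2811.1180 ⇒ m₃ = 2811.1180/7 = 401.58829
m₂^(3/2) = 43.41633^(1.5) = 286.07481
g₁ = m₃ / m₂^(3/2) = 401.58829 / 286.07481 ≈ 1.404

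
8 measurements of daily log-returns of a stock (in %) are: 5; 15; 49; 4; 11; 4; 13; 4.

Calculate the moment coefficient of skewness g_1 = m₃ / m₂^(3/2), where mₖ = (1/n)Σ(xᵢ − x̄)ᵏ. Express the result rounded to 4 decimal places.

x̄ = (5 + 15 + 49 + 4 + 11 + 4 + 13 + 4) / 8 = 13.1250
deviations (xᵢ − x̄): -8.1250, 1.8750, 35.8750, -9.1250, -2.1250, -9.1250, -0.1250, -9.1250
Σ(xᵢ − x̄)² = 1610.8750 ⇒ m₂ = 1610.8750/8 = 201.35938
Σ(xᵢ − x̄)³ = 43352.9063 ⇒ m₃ = 43352.9063/8 = 5419.11328
m₂^(3/2) = 201.35938^(1.5) = 2857.31277
g_1 = m₃ / m₂^(3/2) = 5419.11328 / 2857.31277 ≈ 1.8966

1.8966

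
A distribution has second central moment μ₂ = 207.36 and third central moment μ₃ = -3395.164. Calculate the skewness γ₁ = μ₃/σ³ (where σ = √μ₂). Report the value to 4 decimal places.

-1.1370

σ = √μ₂ = √207.36 = 14.40000
σ³ = μ₂^(3/2) = 2985.98400
γ₁ = μ₃/σ³ = -3395.164 / 2985.98400 ≈ -1.1370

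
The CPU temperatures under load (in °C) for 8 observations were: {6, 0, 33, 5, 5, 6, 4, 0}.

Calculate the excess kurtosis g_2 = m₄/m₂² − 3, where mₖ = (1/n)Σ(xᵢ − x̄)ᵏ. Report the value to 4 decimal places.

2.5789

x̄ = 7.3750
Σ(xᵢ − x̄)² = 791.8750 ⇒ m₂ = 98.98438
Σ(xᵢ − x̄)⁴ = 437294.1191 ⇒ m₄ = 54661.76489
m₂² = 9797.90649
g_2 = m₄/m₂² − 3 = 5.57892 − 3 ≈ 2.5789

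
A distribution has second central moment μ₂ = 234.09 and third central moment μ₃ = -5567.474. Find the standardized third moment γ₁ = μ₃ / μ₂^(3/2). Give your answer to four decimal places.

-1.5545

σ = √μ₂ = √234.09 = 15.30000
σ³ = μ₂^(3/2) = 3581.57700
γ₁ = μ₃/σ³ = -5567.474 / 3581.57700 ≈ -1.5545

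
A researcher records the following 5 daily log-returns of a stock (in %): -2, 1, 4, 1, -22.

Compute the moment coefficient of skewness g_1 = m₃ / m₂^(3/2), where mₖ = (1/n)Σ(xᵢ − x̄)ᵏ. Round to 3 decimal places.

x̄ = (-2 + 1 + 4 + 1 - 22) / 5 = -3.6000
deviations (xᵢ − x̄): 1.6000, 4.6000, 7.6000, 4.6000, -18.4000
Σ(xᵢ − x̄)² = 441.2000 ⇒ m₂ = 441.2000/5 = 88.24000
Σ(xᵢ − x̄)³ = -5591.7600 ⇒ m₃ = -5591.7600/5 = -1118.35200
m₂^(3/2) = 88.24000^(1.5) = 828.89257
g_1 = m₃ / m₂^(3/2) = -1118.35200 / 828.89257 ≈ -1.349

-1.349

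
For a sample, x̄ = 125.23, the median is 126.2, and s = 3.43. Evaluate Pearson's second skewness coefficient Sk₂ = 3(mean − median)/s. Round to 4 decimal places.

-0.8484

Sk₂ = 3(125.23 − 126.2) / 3.43 = 3 × -0.9700 / 3.43
    = -2.9100 / 3.43 ≈ -0.8484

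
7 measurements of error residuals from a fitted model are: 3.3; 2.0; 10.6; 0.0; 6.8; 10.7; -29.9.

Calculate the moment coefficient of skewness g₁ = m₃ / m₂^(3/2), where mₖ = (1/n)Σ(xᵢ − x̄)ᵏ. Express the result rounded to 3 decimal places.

-1.679

x̄ = (3.3 + 2.0 + 10.6 + 0.0 + 6.8 + 10.7 - 29.9) / 7 = 0.5000
deviations (xᵢ − x̄): 2.8000, 1.5000, 10.1000, -0.5000, 6.3000, 10.2000, -30.4000
Σ(xᵢ − x̄)² = 1180.2400 ⇒ m₂ = 1180.2400/7 = 168.60571
Σ(xᵢ − x̄)³ = -25727.7060 ⇒ m₃ = -25727.7060/7 = -3675.38657
m₂^(3/2) = 168.60571^(1.5) = 2189.31591
g₁ = m₃ / m₂^(3/2) = -3675.38657 / 2189.31591 ≈ -1.679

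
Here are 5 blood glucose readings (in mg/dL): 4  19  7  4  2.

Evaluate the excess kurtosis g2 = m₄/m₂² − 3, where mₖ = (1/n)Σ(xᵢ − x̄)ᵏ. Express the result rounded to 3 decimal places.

-0.087

x̄ = 7.2000
Σ(xᵢ − x̄)² = 186.8000 ⇒ m₂ = 37.36000
Σ(xᵢ − x̄)⁴ = 20328.6560 ⇒ m₄ = 4065.73120
m₂² = 1395.76960
g2 = m₄/m₂² − 3 = 2.91290 − 3 ≈ -0.087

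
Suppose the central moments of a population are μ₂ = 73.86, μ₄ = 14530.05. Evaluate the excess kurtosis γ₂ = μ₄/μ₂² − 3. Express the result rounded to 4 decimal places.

-0.3365

μ₂² = 73.86² = 5455.29960
μ₄/μ₂² = 14530.05 / 5455.29960 = 2.66347
γ₂ = 2.66347 − 3 ≈ -0.3365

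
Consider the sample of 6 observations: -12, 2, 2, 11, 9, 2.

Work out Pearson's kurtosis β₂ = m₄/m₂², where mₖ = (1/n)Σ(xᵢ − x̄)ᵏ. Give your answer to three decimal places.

2.824

x̄ = 2.3333
Σ(xᵢ − x̄)² = 325.3333 ⇒ m₂ = 54.22222
Σ(xᵢ − x̄)⁴ = 49824.4444 ⇒ m₄ = 8304.07407
m₂² = 2940.04938
β₂ = m₄/m₂² = 8304.07407 / 2940.04938 ≈ 2.824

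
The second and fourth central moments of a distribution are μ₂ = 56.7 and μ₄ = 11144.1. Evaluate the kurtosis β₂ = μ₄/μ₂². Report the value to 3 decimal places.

μ₂² = 56.7² = 3214.89000
μ₄/μ₂² = 11144.1 / 3214.89000 = 3.46640
β₂ ≈ 3.466

3.466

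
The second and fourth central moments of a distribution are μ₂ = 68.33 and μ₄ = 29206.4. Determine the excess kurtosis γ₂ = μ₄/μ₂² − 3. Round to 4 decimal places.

3.2554

μ₂² = 68.33² = 4668.98890
μ₄/μ₂² = 29206.4 / 4668.98890 = 6.25540
γ₂ = 6.25540 − 3 ≈ 3.2554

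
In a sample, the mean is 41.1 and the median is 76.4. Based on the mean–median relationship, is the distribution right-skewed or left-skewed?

mean − median = 41.1 − 76.4 = -35.3
mean < median ⇒ the longer tail is on the left ⇒ left-skewed (negatively skewed).

left-skewed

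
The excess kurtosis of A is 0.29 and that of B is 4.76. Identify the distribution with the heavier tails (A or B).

B

Higher excess kurtosis ⇒ heavier tails relative to the normal distribution.
0.29 vs 4.76: the larger is 4.76, so B has heavier tails.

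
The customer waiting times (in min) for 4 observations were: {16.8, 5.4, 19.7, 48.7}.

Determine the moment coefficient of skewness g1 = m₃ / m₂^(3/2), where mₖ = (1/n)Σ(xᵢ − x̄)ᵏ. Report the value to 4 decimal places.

0.7573

x̄ = (16.8 + 5.4 + 19.7 + 48.7) / 4 = 22.6500
deviations (xᵢ − x̄): -5.8500, -17.2500, -2.9500, 26.0500
Σ(xᵢ − x̄)² = 1019.0900 ⇒ m₂ = 1019.0900/4 = 254.77250
Σ(xᵢ − x̄)³ = 12318.7680 ⇒ m₃ = 12318.7680/4 = 3079.69200
m₂^(3/2) = 254.77250^(1.5) = 4066.57534
g1 = m₃ / m₂^(3/2) = 3079.69200 / 4066.57534 ≈ 0.7573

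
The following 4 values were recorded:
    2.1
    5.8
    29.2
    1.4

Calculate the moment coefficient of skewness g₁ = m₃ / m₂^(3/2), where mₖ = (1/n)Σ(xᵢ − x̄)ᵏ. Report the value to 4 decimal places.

x̄ = (2.1 + 5.8 + 29.2 + 1.4) / 4 = 9.6250
deviations (xᵢ − x̄): -7.5250, -3.8250, 19.5750, -8.2250
Σ(xᵢ − x̄)² = 522.0875 ⇒ m₂ = 522.0875/4 = 130.52188
Σ(xᵢ − x̄)³ = 6462.2644 ⇒ m₃ = 6462.2644/4 = 1615.56609
m₂^(3/2) = 130.52188^(1.5) = 1491.16244
g₁ = m₃ / m₂^(3/2) = 1615.56609 / 1491.16244 ≈ 1.0834

1.0834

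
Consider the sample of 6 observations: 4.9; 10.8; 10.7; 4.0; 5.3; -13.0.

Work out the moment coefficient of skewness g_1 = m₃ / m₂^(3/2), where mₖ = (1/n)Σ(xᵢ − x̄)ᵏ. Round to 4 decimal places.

-1.3257

x̄ = (4.9 + 10.8 + 10.7 + 4.0 + 5.3 - 13.0) / 6 = 3.7833
deviations (xᵢ − x̄): 1.1167, 7.0167, 6.9167, 0.2167, 1.5167, -16.7833
Σ(xᵢ − x̄)² = 382.3483 ⇒ m₂ = 382.3483/6 = 63.72472
Σ(xᵢ − x̄)³ = -4046.2916 ⇒ m₃ = -4046.2916/6 = -674.38193
m₂^(3/2) = 63.72472^(1.5) = 508.70022
g_1 = m₃ / m₂^(3/2) = -674.38193 / 508.70022 ≈ -1.3257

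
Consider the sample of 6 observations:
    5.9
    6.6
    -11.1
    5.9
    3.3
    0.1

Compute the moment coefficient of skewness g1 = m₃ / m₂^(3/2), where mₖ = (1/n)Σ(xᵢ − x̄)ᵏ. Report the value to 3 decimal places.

-1.342

x̄ = (5.9 + 6.6 - 11.1 + 5.9 + 3.3 + 0.1) / 6 = 1.7833
deviations (xᵢ − x̄): 4.1167, 4.8167, -12.8833, 4.1167, 1.5167, -1.6833
Σ(xᵢ − x̄)² = 228.2083 ⇒ m₂ = 228.2083/6 = 38.03472
Σ(xᵢ − x̄)³ = -1888.3826 ⇒ m₃ = -1888.3826/6 = -314.73043
m₂^(3/2) = 38.03472^(1.5) = 234.56887
g1 = m₃ / m₂^(3/2) = -314.73043 / 234.56887 ≈ -1.342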